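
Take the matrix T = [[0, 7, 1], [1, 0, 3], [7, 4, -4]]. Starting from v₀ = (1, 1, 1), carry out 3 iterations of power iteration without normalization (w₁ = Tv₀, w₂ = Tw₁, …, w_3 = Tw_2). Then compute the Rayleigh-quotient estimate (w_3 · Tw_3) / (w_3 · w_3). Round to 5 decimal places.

6.29384

w1 = Tv₀ = (0·1 + 7·1 + 1·1; 1·1 + 0·1 + 3·1; 7·1 + 4·1 + (-4)·1) = (8, 4, 7)
w2 = Tw1 = (0·8 + 7·4 + 1·7; 1·8 + 0·4 + 3·7; 7·8 + 4·4 + (-4)·7) = (35, 29, 44)
w3 = Tw2 = (247, 167, 185)
Tw3 = (1354, 802, 1657)
w3·Tw3 = 247·1354 + 167·802 + 185·1657 = 774917; w3·w3 = 247·247 + 167·167 + 185·185 = 123123
λ ≈ 774917/123123 = 6.29384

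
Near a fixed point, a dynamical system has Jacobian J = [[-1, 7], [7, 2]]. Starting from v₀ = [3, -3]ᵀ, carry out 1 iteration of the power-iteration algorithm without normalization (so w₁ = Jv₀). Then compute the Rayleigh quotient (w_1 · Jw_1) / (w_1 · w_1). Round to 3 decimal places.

-6.449

w1 = Jv₀ = (-24, 15)
Jw1 = (129, -138)
w1·Jw1 = (-24)·129 + 15·(-138) = -5166; w1·w1 = (-24)·(-24) + 15·15 = 801
λ ≈ -5166/801 = -6.449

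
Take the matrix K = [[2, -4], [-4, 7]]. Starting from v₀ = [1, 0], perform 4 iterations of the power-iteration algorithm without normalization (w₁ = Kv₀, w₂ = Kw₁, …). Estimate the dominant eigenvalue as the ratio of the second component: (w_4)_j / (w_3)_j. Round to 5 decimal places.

w1 = Kv₀ = (2·1 + (-4)·0; (-4)·1 + 7·0) = (2, -4)
w2 = Kw1 = (2·2 + (-4)·(-4); (-4)·2 + 7·(-4)) = (20, -36)
w3 = Kw2 = (184, -332)
w4 = Kw3 = (1696, -3060)
Ratio at component: -3060 / -332 = 9.21687

9.21687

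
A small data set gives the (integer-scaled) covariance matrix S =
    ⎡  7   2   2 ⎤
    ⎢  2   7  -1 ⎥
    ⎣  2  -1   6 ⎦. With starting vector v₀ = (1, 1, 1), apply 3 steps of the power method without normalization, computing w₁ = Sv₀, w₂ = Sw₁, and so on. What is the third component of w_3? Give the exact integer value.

479

w1 = Sv₀ = (11, 8, 7)
w2 = Sw1 = (107, 71, 56)
w3 = Sw2 = (1003, 655, 479)
The requested component of w3 is 479.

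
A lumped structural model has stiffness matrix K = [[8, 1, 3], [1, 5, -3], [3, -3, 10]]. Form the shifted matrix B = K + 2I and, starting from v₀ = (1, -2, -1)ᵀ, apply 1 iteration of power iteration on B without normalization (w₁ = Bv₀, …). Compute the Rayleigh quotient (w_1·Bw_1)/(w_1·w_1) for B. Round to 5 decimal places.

B = K + 2I has rows (10, 1, 3); (1, 7, -3); (3, -3, 12)
w1 = Bv₀ = (5, -10, -3)
Bw1 = (31, -56, 9)
w1·Bw1 = 688; w1·w1 = 134; μ ≈ 688/134 = 5.13433

μ ≈ 5.13433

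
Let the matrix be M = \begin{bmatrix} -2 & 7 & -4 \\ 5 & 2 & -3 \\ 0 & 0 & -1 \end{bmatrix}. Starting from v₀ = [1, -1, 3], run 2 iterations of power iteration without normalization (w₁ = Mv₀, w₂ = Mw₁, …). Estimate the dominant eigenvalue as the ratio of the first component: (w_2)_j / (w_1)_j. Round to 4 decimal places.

w1 = Mv₀ = ((-2)·1 + 7·(-1) + (-4)·3; 5·1 + 2·(-1) + (-3)·3; 0·1 + 0·(-1) + (-1)·3) = (-21, -6, -3)
w2 = Mw1 = ((-2)·(-21) + 7·(-6) + (-4)·(-3); 5·(-21) + 2·(-6) + (-3)·(-3); 0·(-21) + 0·(-6) + (-1)·(-3)) = (12, -108, 3)
Ratio at component: 12 / -21 = -0.5714

-0.5714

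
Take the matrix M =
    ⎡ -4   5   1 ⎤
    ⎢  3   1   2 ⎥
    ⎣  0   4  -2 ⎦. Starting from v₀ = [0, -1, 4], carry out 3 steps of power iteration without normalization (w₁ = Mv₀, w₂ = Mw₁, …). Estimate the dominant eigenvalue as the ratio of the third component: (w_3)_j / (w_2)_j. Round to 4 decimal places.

-3.5385

w1 = Mv₀ = (-1, 7, -12)
w2 = Mw1 = (27, -20, 52)
w3 = Mw2 = (-156, 165, -184)
Ratio at component: -184 / 52 = -3.5385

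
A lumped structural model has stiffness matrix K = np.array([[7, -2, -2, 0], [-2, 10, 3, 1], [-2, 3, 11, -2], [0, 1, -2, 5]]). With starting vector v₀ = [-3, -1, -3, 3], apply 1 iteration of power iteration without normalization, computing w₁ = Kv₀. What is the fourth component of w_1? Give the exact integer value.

20

w1 = Kv₀ = (7·(-3) + (-2)·(-1) + (-2)·(-3) + 0·3; (-2)·(-3) + 10·(-1) + 3·(-3) + 1·3; (-2)·(-3) + 3·(-1) + 11·(-3) + (-2)·3; 0·(-3) + 1·(-1) + (-2)·(-3) + 5·3) = (-13, -10, -36, 20)
The requested component of w1 is 20.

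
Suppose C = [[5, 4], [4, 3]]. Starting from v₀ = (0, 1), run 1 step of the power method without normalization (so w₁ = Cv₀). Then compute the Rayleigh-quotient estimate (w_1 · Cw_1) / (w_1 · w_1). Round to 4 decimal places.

w1 = Cv₀ = (4, 3)
Cw1 = (32, 25)
w1·Cw1 = 4·32 + 3·25 = 203; w1·w1 = 4·4 + 3·3 = 25
λ ≈ 203/25 = 8.1200

λ ≈ 8.1200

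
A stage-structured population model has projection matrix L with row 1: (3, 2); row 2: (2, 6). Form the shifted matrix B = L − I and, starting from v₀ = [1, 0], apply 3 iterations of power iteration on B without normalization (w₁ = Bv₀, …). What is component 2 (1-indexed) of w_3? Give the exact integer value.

B = L − I has rows (2, 2); (2, 5)
w1 = Bv₀ = (2·1 + 2·0; 2·1 + 5·0) = (2, 2)
w2 = Bw1 = (2·2 + 2·2; 2·2 + 5·2) = (8, 14)
w3 = Bw2 = (44, 86)
Requested component of w3: 86

86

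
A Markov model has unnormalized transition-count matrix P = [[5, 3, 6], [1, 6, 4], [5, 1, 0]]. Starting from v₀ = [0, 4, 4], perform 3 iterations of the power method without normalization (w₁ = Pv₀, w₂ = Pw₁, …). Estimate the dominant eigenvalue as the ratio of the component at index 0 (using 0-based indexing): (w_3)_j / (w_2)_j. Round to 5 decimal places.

λ ≈ 11.77778

w1 = Pv₀ = (5·0 + 3·4 + 6·4; 1·0 + 6·4 + 4·4; 5·0 + 1·4 + 0·4) = (36, 40, 4)
w2 = Pw1 = (5·36 + 3·40 + 6·4; 1·36 + 6·40 + 4·4; 5·36 + 1·40 + 0·4) = (324, 292, 220)
w3 = Pw2 = (3816, 2956, 1912)
Ratio at component: 3816 / 324 = 11.77778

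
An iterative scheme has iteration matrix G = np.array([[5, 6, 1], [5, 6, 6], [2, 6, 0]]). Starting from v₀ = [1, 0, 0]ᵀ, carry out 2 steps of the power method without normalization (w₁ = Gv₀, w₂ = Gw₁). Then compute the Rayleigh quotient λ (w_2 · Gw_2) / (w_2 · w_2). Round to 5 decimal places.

13.29921

w1 = Gv₀ = (5·1 + 6·0 + 1·0; 5·1 + 6·0 + 6·0; 2·1 + 6·0 + 0·0) = (5, 5, 2)
w2 = Gw1 = (5·5 + 6·5 + 1·2; 5·5 + 6·5 + 6·2; 2·5 + 6·5 + 0·2) = (57, 67, 40)
Gw2 = (727, 927, 516)
w2·Gw2 = 57·727 + 67·927 + 40·516 = 124188; w2·w2 = 57·57 + 67·67 + 40·40 = 9338
λ ≈ 124188/9338 = 13.29921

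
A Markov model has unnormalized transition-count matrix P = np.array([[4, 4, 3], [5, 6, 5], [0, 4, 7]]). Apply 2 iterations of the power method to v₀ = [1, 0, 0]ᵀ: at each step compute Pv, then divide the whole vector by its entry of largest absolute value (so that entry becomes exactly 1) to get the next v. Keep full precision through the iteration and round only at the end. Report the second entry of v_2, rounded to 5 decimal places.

1.00000

Pv0 = (4.000000, 5.000000, 0.000000); divide by 5.000000 → v1 = (0.800000, 1.000000, 0.000000)
Pv1 = (7.200000, 10.000000, 4.000000); divide by 10.000000 → v2 = (0.720000, 1.000000, 0.400000)
Requested entry of v2: 50/50 = 1.00000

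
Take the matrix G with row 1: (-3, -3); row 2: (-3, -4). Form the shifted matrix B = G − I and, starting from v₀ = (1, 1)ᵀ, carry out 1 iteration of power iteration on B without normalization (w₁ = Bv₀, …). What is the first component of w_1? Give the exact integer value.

-7

B = G − I has rows (-4, -3); (-3, -5)
w1 = Bv₀ = (-7, -8)
Requested component of w1: -7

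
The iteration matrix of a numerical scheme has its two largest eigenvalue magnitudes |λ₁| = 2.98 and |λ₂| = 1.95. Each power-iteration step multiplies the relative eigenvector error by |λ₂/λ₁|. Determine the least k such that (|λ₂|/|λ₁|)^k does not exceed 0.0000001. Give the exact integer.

39

|λ₂/λ₁| = 1.95/2.98 = 0.65436
Need k ≥ ln(0.0000001) / ln(0.65436) = -16.1181 / -0.4241 ≈ 38.006
Smallest integer k satisfying the bound: 39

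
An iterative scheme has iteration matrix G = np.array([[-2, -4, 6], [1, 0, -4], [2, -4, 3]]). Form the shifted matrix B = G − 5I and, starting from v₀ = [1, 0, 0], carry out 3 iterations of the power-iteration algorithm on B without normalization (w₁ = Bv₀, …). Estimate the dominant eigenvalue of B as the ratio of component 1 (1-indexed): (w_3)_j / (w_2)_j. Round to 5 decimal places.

B = G − 5I has rows (-7, -4, 6); (1, -5, -4); (2, -4, -2)
w1 = Bv₀ = (-7, 1, 2)
w2 = Bw1 = (57, -20, -22)
w3 = Bw2 = (-451, 245, 238)
Ratio: -451/57 = -7.91228

-7.91228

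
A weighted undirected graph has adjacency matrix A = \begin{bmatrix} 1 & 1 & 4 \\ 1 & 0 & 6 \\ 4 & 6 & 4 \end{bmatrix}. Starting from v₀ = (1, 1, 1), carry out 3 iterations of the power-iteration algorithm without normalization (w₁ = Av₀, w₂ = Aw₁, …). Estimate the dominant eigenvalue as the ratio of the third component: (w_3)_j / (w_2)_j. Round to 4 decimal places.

λ ≈ 10.6885

w1 = Av₀ = (1·1 + 1·1 + 4·1; 1·1 + 0·1 + 6·1; 4·1 + 6·1 + 4·1) = (6, 7, 14)
w2 = Aw1 = (1·6 + 1·7 + 4·14; 1·6 + 0·7 + 6·14; 4·6 + 6·7 + 4·14) = (69, 90, 122)
w3 = Aw2 = (647, 801, 1304)
Ratio at component: 1304 / 122 = 10.6885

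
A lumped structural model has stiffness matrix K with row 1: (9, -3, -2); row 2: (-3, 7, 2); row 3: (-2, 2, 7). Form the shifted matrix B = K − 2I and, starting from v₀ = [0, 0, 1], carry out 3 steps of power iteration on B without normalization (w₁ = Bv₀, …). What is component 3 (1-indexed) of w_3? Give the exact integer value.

277

B = K − 2I has rows (7, -3, -2); (-3, 5, 2); (-2, 2, 5)
w1 = Bv₀ = (-2, 2, 5)
w2 = Bw1 = (-30, 26, 33)
w3 = Bw2 = (-354, 286, 277)
Requested component of w3: 277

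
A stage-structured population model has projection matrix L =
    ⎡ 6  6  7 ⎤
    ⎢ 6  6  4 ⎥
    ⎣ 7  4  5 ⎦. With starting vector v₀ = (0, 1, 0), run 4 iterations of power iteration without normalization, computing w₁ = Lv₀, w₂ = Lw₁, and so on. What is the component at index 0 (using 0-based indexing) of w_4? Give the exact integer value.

w1 = Lv₀ = (6, 6, 4)
w2 = Lw1 = (100, 88, 86)
w3 = Lw2 = (1730, 1472, 1482)
w4 = Lw3 = (29586, 25140, 25408)
The requested component of w4 is 29586.

29586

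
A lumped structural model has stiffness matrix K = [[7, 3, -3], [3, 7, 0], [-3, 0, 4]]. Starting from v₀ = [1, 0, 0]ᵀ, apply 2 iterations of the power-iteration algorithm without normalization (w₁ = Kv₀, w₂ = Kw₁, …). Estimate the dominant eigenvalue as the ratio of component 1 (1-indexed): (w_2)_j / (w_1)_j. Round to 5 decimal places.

9.57143

w1 = Kv₀ = (7·1 + 3·0 + (-3)·0; 3·1 + 7·0 + 0·0; (-3)·1 + 0·0 + 4·0) = (7, 3, -3)
w2 = Kw1 = (7·7 + 3·3 + (-3)·(-3); 3·7 + 7·3 + 0·(-3); (-3)·7 + 0·3 + 4·(-3)) = (67, 42, -33)
Ratio at component: 67 / 7 = 9.57143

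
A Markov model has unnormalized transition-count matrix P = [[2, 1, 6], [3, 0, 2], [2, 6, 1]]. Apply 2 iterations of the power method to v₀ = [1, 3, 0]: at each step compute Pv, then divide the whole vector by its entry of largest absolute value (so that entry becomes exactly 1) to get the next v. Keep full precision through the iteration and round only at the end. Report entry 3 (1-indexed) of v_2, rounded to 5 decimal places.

Pv0 = (5.000000, 3.000000, 20.000000); divide by 20.000000 → v1 = (0.250000, 0.150000, 1.000000)
Pv1 = (6.650000, 2.750000, 2.400000); divide by 6.650000 → v2 = (1.000000, 0.413534, 0.360902)
Requested entry of v2: 48/133 = 0.36090

0.36090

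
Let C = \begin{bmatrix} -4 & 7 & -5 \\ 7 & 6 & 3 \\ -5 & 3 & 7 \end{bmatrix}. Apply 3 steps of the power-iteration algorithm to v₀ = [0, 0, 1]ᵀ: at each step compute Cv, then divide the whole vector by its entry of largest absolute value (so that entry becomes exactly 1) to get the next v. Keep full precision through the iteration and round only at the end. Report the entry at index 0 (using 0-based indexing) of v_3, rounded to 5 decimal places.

-0.73002

Cv0 = (-5.000000, 3.000000, 7.000000); divide by 7.000000 → v1 = (-0.714286, 0.428571, 1.000000)
Cv1 = (0.857143, 0.571429, 11.857143); divide by 11.857143 → v2 = (0.072289, 0.048193, 1.000000)
Cv2 = (-4.951807, 3.795181, 6.783133); divide by 6.783133 → v3 = (-0.730018, 0.559503, 1.000000)
Requested entry of v3: -411/563 = -0.73002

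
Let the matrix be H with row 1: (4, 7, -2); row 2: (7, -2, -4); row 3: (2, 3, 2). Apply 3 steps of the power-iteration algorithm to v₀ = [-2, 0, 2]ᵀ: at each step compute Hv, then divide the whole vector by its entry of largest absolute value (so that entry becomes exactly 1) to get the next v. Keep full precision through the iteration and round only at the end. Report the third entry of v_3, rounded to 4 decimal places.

Hv0 = (-12.00000, -22.00000, 0.00000); divide by -22.00000 → v1 = (0.54545, 1.00000, 0.00000)
Hv1 = (9.18182, 1.81818, 4.09091); divide by 9.18182 → v2 = (1.00000, 0.19802, 0.44554)
Hv2 = (4.49505, 4.82178, 3.48515); divide by 4.82178 → v3 = (0.93224, 1.00000, 0.72279)
Requested entry of v3: -704/-974 = 0.7228

0.7228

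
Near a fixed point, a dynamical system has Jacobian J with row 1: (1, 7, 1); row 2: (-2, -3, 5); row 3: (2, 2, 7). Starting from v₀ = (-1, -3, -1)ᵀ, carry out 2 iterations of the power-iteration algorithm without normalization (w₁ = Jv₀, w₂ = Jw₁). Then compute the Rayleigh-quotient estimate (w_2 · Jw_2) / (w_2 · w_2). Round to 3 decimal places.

7.972

w1 = Jv₀ = (1·(-1) + 7·(-3) + 1·(-1); (-2)·(-1) + (-3)·(-3) + 5·(-1); 2·(-1) + 2·(-3) + 7·(-1)) = (-23, 6, -15)
w2 = Jw1 = (1·(-23) + 7·6 + 1·(-15); (-2)·(-23) + (-3)·6 + 5·(-15); 2·(-23) + 2·6 + 7·(-15)) = (4, -47, -139)
Jw2 = (-464, -562, -1059)
w2·Jw2 = 4·(-464) + (-47)·(-562) + (-139)·(-1059) = 171759; w2·w2 = 4·4 + (-47)·(-47) + (-139)·(-139) = 21546
λ ≈ 171759/21546 = 7.972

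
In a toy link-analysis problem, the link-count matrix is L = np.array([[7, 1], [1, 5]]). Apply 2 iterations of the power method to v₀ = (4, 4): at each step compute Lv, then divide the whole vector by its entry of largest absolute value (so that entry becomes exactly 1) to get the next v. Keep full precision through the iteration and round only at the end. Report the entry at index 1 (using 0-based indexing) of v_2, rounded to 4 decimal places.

0.6129

Lv0 = (32.00000, 24.00000); divide by 32.00000 → v1 = (1.00000, 0.75000)
Lv1 = (7.75000, 4.75000); divide by 7.75000 → v2 = (1.00000, 0.61290)
Requested entry of v2: 152/248 = 0.6129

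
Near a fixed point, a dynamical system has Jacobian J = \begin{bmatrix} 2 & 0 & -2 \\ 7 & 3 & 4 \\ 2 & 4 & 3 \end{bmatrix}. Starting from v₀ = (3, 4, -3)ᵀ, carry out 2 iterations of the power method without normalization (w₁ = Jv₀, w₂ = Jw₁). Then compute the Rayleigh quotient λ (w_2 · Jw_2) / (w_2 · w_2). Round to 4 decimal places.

w1 = Jv₀ = (2·3 + 0·4 + (-2)·(-3); 7·3 + 3·4 + 4·(-3); 2·3 + 4·4 + 3·(-3)) = (12, 21, 13)
w2 = Jw1 = (2·12 + 0·21 + (-2)·13; 7·12 + 3·21 + 4·13; 2·12 + 4·21 + 3·13) = (-2, 199, 147)
Jw2 = (-298, 1171, 1233)
w2·Jw2 = (-2)·(-298) + 199·1171 + 147·1233 = 414876; w2·w2 = (-2)·(-2) + 199·199 + 147·147 = 61214
λ ≈ 414876/61214 = 6.7775

6.7775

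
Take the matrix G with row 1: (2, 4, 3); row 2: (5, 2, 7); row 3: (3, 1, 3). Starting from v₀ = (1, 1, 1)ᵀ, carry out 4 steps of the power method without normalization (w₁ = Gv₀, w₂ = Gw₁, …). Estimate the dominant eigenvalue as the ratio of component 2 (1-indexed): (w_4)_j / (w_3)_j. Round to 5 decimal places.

w1 = Gv₀ = (9, 14, 7)
w2 = Gw1 = (95, 122, 62)
w3 = Gw2 = (864, 1153, 593)
w4 = Gw3 = (8119, 10777, 5524)
Ratio at component: 10777 / 1153 = 9.34692

λ ≈ 9.34692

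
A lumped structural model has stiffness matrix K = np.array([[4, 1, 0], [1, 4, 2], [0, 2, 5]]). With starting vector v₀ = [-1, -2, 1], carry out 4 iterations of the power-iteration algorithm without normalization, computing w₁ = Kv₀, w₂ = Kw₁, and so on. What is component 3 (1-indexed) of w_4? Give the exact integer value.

w1 = Kv₀ = (4·(-1) + 1·(-2) + 0·1; 1·(-1) + 4·(-2) + 2·1; 0·(-1) + 2·(-2) + 5·1) = (-6, -7, 1)
w2 = Kw1 = (4·(-6) + 1·(-7) + 0·1; 1·(-6) + 4·(-7) + 2·1; 0·(-6) + 2·(-7) + 5·1) = (-31, -32, -9)
w3 = Kw2 = (-156, -177, -109)
w4 = Kw3 = (-801, -1082, -899)
The requested component of w4 is -899.

-899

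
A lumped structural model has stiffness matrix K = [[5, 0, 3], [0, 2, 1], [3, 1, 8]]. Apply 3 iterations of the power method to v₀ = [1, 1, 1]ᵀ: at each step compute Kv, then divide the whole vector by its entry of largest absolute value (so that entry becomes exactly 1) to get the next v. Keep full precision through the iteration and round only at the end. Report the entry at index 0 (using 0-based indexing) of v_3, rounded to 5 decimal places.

0.60894

Kv0 = (8.000000, 3.000000, 12.000000); divide by 12.000000 → v1 = (0.666667, 0.250000, 1.000000)
Kv1 = (6.333333, 1.500000, 10.250000); divide by 10.250000 → v2 = (0.617886, 0.146341, 1.000000)
Kv2 = (6.089431, 1.292683, 10.000000); divide by 10.000000 → v3 = (0.608943, 0.129268, 1.000000)
Requested entry of v3: 749/1230 = 0.60894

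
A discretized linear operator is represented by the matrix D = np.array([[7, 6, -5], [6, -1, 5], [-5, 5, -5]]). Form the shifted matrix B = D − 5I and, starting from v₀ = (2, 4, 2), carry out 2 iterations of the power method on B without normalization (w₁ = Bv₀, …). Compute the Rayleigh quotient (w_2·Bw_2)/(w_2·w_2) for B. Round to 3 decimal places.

B = D − 5I has rows (2, 6, -5); (6, -6, 5); (-5, 5, -10)
w1 = Bv₀ = (18, -2, -10)
w2 = Bw1 = (74, 70, 0)
Bw2 = (568, 24, -20)
w2·Bw2 = 43712; w2·w2 = 10376; μ ≈ 43712/10376 = 4.213

μ ≈ 4.213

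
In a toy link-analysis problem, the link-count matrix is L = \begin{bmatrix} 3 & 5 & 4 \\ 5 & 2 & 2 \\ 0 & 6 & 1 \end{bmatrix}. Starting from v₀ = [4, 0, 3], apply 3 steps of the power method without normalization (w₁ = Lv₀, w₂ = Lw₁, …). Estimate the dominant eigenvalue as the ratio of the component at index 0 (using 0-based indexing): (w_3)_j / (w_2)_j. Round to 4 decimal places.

λ ≈ 10.1308

w1 = Lv₀ = (3·4 + 5·0 + 4·3; 5·4 + 2·0 + 2·3; 0·4 + 6·0 + 1·3) = (24, 26, 3)
w2 = Lw1 = (3·24 + 5·26 + 4·3; 5·24 + 2·26 + 2·3; 0·24 + 6·26 + 1·3) = (214, 178, 159)
w3 = Lw2 = (2168, 1744, 1227)
Ratio at component: 2168 / 214 = 10.1308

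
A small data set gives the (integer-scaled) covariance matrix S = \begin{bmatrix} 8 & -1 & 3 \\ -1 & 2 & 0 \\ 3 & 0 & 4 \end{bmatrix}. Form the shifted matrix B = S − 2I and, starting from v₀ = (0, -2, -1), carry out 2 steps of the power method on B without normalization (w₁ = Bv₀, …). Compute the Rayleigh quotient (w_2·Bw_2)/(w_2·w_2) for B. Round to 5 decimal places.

B = S − 2I has rows (6, -1, 3); (-1, 0, 0); (3, 0, 2)
w1 = Bv₀ = (-1, 0, -2)
w2 = Bw1 = (-12, 1, -7)
Bw2 = (-94, 12, -50)
w2·Bw2 = 1490; w2·w2 = 194; μ ≈ 1490/194 = 7.68041

7.68041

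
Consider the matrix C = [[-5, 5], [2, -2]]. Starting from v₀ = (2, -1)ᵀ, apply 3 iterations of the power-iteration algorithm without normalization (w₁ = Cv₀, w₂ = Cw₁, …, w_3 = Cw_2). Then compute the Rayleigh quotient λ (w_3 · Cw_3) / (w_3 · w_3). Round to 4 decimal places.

w1 = Cv₀ = ((-5)·2 + 5·(-1); 2·2 + (-2)·(-1)) = (-15, 6)
w2 = Cw1 = ((-5)·(-15) + 5·6; 2·(-15) + (-2)·6) = (105, -42)
w3 = Cw2 = (-735, 294)
Cw3 = (5145, -2058)
w3·Cw3 = (-735)·5145 + 294·(-2058) = -4386627; w3·w3 = (-735)·(-735) + 294·294 = 626661
λ ≈ -4386627/626661 = -7.0000

λ ≈ -7.0000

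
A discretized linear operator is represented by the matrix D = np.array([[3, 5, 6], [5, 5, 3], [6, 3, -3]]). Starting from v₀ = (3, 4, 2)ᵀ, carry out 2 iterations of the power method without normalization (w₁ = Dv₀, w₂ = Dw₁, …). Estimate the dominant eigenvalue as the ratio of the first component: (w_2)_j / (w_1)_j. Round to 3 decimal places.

w1 = Dv₀ = (3·3 + 5·4 + 6·2; 5·3 + 5·4 + 3·2; 6·3 + 3·4 + (-3)·2) = (41, 41, 24)
w2 = Dw1 = (3·41 + 5·41 + 6·24; 5·41 + 5·41 + 3·24; 6·41 + 3·41 + (-3)·24) = (472, 482, 297)
Ratio at component: 472 / 41 = 11.512

λ ≈ 11.512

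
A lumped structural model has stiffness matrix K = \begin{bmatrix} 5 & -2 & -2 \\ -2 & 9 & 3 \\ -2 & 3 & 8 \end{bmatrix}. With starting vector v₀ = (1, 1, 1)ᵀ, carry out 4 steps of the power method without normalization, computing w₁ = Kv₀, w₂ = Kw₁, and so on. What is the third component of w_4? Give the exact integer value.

15081

w1 = Kv₀ = (5·1 + (-2)·1 + (-2)·1; (-2)·1 + 9·1 + 3·1; (-2)·1 + 3·1 + 8·1) = (1, 10, 9)
w2 = Kw1 = (5·1 + (-2)·10 + (-2)·9; (-2)·1 + 9·10 + 3·9; (-2)·1 + 3·10 + 8·9) = (-33, 115, 100)
w3 = Kw2 = (-595, 1401, 1211)
w4 = Kw3 = (-8199, 17432, 15081)
The requested component of w4 is 15081.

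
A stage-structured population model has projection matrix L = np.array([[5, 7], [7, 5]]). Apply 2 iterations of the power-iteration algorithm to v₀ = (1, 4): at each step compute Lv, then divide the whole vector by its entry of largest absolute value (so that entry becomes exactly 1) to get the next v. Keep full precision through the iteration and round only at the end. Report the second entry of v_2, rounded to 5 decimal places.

Lv0 = (33.000000, 27.000000); divide by 33.000000 → v1 = (1.000000, 0.818182)
Lv1 = (10.727273, 11.090909); divide by 11.090909 → v2 = (0.967213, 1.000000)
Requested entry of v2: 366/366 = 1.00000

1.00000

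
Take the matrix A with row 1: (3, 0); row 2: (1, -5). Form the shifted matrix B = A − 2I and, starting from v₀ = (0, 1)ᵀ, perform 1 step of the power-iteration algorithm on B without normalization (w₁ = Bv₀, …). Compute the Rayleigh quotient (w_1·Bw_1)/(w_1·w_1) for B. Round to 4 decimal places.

B = A − 2I has rows (1, 0); (1, -7)
w1 = Bv₀ = (1·0 + 0·1; 1·0 + (-7)·1) = (0, -7)
Bw1 = (0, 49)
w1·Bw1 = -343; w1·w1 = 49; μ ≈ -343/49 = -7.0000

-7.0000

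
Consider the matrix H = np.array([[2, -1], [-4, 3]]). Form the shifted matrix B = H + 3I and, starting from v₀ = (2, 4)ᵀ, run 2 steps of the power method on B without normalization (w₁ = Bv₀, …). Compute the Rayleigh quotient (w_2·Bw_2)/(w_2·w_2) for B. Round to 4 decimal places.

5.0268

B = H + 3I has rows (5, -1); (-4, 6)
w1 = Bv₀ = (5·2 + (-1)·4; (-4)·2 + 6·4) = (6, 16)
w2 = Bw1 = (5·6 + (-1)·16; (-4)·6 + 6·16) = (14, 72)
Bw2 = (-2, 376)
w2·Bw2 = 27044; w2·w2 = 5380; μ ≈ 27044/5380 = 5.0268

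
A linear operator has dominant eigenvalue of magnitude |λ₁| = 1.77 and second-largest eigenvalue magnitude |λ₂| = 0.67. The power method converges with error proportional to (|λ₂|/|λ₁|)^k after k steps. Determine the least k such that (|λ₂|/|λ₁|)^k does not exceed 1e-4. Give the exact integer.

|λ₂/λ₁| = 0.67/1.77 = 0.37853
Need k ≥ ln(1e-4) / ln(0.37853) = -9.2103 / -0.9715 ≈ 9.481
Smallest integer k satisfying the bound: 10

10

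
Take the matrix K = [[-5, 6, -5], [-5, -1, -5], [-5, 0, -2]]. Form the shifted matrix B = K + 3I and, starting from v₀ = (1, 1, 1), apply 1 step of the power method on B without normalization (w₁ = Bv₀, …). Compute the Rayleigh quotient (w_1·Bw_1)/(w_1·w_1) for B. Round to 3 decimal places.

-0.617

B = K + 3I has rows (-2, 6, -5); (-5, 2, -5); (-5, 0, 1)
w1 = Bv₀ = (-1, -8, -4)
Bw1 = (-26, 9, 1)
w1·Bw1 = -50; w1·w1 = 81; μ ≈ -50/81 = -0.617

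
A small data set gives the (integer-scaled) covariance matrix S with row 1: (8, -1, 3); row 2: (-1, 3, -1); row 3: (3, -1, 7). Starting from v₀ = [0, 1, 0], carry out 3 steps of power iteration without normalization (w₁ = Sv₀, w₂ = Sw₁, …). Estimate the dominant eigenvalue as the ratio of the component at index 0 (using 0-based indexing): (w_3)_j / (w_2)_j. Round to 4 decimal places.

11.5714

w1 = Sv₀ = (8·0 + (-1)·1 + 3·0; (-1)·0 + 3·1 + (-1)·0; 3·0 + (-1)·1 + 7·0) = (-1, 3, -1)
w2 = Sw1 = (8·(-1) + (-1)·3 + 3·(-1); (-1)·(-1) + 3·3 + (-1)·(-1); 3·(-1) + (-1)·3 + 7·(-1)) = (-14, 11, -13)
w3 = Sw2 = (-162, 60, -144)
Ratio at component: -162 / -14 = 11.5714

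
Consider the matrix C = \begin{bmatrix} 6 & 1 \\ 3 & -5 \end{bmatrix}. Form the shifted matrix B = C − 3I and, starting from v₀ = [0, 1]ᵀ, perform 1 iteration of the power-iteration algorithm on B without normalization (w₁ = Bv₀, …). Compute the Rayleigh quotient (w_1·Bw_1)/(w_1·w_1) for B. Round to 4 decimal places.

B = C − 3I has rows (3, 1); (3, -8)
w1 = Bv₀ = (3·0 + 1·1; 3·0 + (-8)·1) = (1, -8)
Bw1 = (-5, 67)
w1·Bw1 = -541; w1·w1 = 65; μ ≈ -541/65 = -8.3231

μ ≈ -8.3231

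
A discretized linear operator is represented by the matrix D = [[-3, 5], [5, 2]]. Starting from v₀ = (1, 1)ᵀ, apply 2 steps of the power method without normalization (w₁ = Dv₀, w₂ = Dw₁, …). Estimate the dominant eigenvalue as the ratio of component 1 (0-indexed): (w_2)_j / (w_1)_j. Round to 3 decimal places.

λ ≈ 3.429

w1 = Dv₀ = ((-3)·1 + 5·1; 5·1 + 2·1) = (2, 7)
w2 = Dw1 = ((-3)·2 + 5·7; 5·2 + 2·7) = (29, 24)
Ratio at component: 24 / 7 = 3.429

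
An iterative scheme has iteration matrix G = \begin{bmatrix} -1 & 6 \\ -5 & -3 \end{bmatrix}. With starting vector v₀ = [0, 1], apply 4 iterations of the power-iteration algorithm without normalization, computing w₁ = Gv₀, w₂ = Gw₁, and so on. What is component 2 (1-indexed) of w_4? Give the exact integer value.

w1 = Gv₀ = (6, -3)
w2 = Gw1 = (-24, -21)
w3 = Gw2 = (-102, 183)
w4 = Gw3 = (1200, -39)
The requested component of w4 is -39.

-39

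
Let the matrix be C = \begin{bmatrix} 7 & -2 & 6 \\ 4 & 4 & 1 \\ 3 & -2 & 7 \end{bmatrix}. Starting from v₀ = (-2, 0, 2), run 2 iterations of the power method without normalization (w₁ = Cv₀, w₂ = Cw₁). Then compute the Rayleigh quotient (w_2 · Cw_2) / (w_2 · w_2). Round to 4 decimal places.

w1 = Cv₀ = (-2, -6, 8)
w2 = Cw1 = (46, -24, 62)
Cw2 = (742, 150, 620)
w2·Cw2 = 46·742 + (-24)·150 + 62·620 = 68972; w2·w2 = 46·46 + (-24)·(-24) + 62·62 = 6536
λ ≈ 68972/6536 = 10.5526

10.5526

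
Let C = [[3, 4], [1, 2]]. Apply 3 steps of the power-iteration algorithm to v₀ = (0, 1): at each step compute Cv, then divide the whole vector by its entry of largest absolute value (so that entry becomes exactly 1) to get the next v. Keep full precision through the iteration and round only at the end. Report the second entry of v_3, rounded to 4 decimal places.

0.3913

Cv0 = (4.00000, 2.00000); divide by 4.00000 → v1 = (1.00000, 0.50000)
Cv1 = (5.00000, 2.00000); divide by 5.00000 → v2 = (1.00000, 0.40000)
Cv2 = (4.60000, 1.80000); divide by 4.60000 → v3 = (1.00000, 0.39130)
Requested entry of v3: 36/92 = 0.3913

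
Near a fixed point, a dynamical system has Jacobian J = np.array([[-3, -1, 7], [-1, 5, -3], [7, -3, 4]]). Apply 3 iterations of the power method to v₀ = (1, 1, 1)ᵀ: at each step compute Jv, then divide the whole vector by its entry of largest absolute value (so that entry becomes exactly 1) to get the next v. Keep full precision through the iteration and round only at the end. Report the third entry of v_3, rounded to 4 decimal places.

1.0000

Jv0 = (3.00000, 1.00000, 8.00000); divide by 8.00000 → v1 = (0.37500, 0.12500, 1.00000)
Jv1 = (5.75000, -2.75000, 6.25000); divide by 6.25000 → v2 = (0.92000, -0.44000, 1.00000)
Jv2 = (4.68000, -6.12000, 11.76000); divide by 11.76000 → v3 = (0.39796, -0.52041, 1.00000)
Requested entry of v3: 588/588 = 1.0000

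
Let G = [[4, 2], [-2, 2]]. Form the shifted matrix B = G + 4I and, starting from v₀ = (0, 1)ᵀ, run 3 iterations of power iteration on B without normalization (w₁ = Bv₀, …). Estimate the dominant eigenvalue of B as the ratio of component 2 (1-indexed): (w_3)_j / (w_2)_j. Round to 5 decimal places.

B = G + 4I has rows (8, 2); (-2, 6)
w1 = Bv₀ = (2, 6)
w2 = Bw1 = (28, 32)
w3 = Bw2 = (288, 136)
Ratio: 136/32 = 4.25000

μ ≈ 4.25000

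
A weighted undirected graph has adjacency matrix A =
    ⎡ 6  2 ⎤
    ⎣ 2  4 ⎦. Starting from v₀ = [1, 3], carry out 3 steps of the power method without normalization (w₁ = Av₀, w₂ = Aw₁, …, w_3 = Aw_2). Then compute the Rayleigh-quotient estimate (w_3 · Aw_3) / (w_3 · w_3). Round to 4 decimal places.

λ ≈ 7.2264

w1 = Av₀ = (6·1 + 2·3; 2·1 + 4·3) = (12, 14)
w2 = Aw1 = (6·12 + 2·14; 2·12 + 4·14) = (100, 80)
w3 = Aw2 = (760, 520)
Aw3 = (5600, 3600)
w3·Aw3 = 760·5600 + 520·3600 = 6128000; w3·w3 = 760·760 + 520·520 = 848000
λ ≈ 6128000/848000 = 7.2264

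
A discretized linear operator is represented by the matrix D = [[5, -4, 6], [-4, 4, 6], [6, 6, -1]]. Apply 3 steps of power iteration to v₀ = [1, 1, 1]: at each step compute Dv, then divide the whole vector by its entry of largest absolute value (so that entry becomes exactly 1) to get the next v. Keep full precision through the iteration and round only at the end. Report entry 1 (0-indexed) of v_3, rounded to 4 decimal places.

Dv0 = (7.00000, 6.00000, 11.00000); divide by 11.00000 → v1 = (0.63636, 0.54545, 1.00000)
Dv1 = (7.00000, 5.63636, 6.09091); divide by 7.00000 → v2 = (1.00000, 0.80519, 0.87013)
Dv2 = (7.00000, 4.44156, 9.96104); divide by 9.96104 → v3 = (0.70274, 0.44589, 1.00000)
Requested entry of v3: 342/767 = 0.4459

0.4459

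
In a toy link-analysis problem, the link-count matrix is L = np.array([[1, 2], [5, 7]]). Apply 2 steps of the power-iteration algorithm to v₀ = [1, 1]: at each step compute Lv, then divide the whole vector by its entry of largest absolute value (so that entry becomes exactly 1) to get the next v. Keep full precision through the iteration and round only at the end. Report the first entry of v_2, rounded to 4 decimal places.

Lv0 = (3.00000, 12.00000); divide by 12.00000 → v1 = (0.25000, 1.00000)
Lv1 = (2.25000, 8.25000); divide by 8.25000 → v2 = (0.27273, 1.00000)
Requested entry of v2: 27/99 = 0.2727

0.2727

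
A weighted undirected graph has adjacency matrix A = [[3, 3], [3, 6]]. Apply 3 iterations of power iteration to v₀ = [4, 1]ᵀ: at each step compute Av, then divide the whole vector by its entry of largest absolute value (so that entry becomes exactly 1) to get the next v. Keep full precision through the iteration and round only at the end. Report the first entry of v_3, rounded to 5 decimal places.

Av0 = (15.000000, 18.000000); divide by 18.000000 → v1 = (0.833333, 1.000000)
Av1 = (5.500000, 8.500000); divide by 8.500000 → v2 = (0.647059, 1.000000)
Av2 = (4.941176, 7.941176); divide by 7.941176 → v3 = (0.622222, 1.000000)
Requested entry of v3: 756/1215 = 0.62222

0.62222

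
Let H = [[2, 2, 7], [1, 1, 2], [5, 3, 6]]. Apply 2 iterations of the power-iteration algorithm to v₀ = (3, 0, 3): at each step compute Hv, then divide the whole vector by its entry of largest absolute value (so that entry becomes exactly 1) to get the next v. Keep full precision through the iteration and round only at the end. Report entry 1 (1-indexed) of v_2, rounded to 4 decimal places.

Hv0 = (27.00000, 9.00000, 33.00000); divide by 33.00000 → v1 = (0.81818, 0.27273, 1.00000)
Hv1 = (9.18182, 3.09091, 10.90909); divide by 10.90909 → v2 = (0.84167, 0.28333, 1.00000)
Requested entry of v2: 303/360 = 0.8417

0.8417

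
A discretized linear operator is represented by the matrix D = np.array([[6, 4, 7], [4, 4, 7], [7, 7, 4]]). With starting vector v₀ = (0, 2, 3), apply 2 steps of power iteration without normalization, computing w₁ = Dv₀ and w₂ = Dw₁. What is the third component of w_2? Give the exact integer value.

510

w1 = Dv₀ = (6·0 + 4·2 + 7·3; 4·0 + 4·2 + 7·3; 7·0 + 7·2 + 4·3) = (29, 29, 26)
w2 = Dw1 = (6·29 + 4·29 + 7·26; 4·29 + 4·29 + 7·26; 7·29 + 7·29 + 4·26) = (472, 414, 510)
The requested component of w2 is 510.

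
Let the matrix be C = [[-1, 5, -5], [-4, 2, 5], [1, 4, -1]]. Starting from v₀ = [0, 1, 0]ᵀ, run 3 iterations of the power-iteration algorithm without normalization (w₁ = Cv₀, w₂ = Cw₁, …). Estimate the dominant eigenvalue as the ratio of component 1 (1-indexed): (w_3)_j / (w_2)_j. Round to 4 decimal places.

w1 = Cv₀ = (5, 2, 4)
w2 = Cw1 = (-15, 4, 9)
w3 = Cw2 = (-10, 113, -8)
Ratio at component: -10 / -15 = 0.6667

0.6667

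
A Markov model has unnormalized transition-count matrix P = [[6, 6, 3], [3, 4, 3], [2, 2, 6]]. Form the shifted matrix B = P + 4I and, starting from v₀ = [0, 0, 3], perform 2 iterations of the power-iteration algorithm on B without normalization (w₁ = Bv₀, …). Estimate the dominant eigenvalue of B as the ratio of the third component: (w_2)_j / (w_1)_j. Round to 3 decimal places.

B = P + 4I has rows (10, 6, 3); (3, 8, 3); (2, 2, 10)
w1 = Bv₀ = (10·0 + 6·0 + 3·3; 3·0 + 8·0 + 3·3; 2·0 + 2·0 + 10·3) = (9, 9, 30)
w2 = Bw1 = (10·9 + 6·9 + 3·30; 3·9 + 8·9 + 3·30; 2·9 + 2·9 + 10·30) = (234, 189, 336)
Ratio: 336/30 = 11.200

11.200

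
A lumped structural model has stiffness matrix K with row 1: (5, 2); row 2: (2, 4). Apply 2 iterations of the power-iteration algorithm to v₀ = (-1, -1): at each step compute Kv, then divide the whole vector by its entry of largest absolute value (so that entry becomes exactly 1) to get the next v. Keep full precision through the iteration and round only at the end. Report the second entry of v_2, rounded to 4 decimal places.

Kv0 = (-7.00000, -6.00000); divide by -7.00000 → v1 = (1.00000, 0.85714)
Kv1 = (6.71429, 5.42857); divide by 6.71429 → v2 = (1.00000, 0.80851)
Requested entry of v2: -38/-47 = 0.8085

0.8085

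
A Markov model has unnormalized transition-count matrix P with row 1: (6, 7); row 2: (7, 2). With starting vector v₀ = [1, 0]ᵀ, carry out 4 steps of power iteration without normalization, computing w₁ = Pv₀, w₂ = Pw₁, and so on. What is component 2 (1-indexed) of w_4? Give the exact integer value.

7728

w1 = Pv₀ = (6·1 + 7·0; 7·1 + 2·0) = (6, 7)
w2 = Pw1 = (6·6 + 7·7; 7·6 + 2·7) = (85, 56)
w3 = Pw2 = (902, 707)
w4 = Pw3 = (10361, 7728)
The requested component of w4 is 7728.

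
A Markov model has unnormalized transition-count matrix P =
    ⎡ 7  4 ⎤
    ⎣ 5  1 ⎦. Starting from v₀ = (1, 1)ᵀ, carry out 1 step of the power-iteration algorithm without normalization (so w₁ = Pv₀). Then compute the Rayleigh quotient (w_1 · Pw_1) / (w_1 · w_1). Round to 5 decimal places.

λ ≈ 9.40764

w1 = Pv₀ = (11, 6)
Pw1 = (101, 61)
w1·Pw1 = 11·101 + 6·61 = 1477; w1·w1 = 11·11 + 6·6 = 157
λ ≈ 1477/157 = 9.40764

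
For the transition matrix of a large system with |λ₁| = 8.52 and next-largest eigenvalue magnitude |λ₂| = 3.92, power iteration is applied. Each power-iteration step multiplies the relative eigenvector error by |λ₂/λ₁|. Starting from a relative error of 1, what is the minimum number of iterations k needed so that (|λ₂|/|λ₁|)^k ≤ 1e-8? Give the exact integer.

24

|λ₂/λ₁| = 3.92/8.52 = 0.46009
Need k ≥ ln(1e-8) / ln(0.46009) = -18.4207 / -0.7763 ≈ 23.728
Smallest integer k satisfying the bound: 24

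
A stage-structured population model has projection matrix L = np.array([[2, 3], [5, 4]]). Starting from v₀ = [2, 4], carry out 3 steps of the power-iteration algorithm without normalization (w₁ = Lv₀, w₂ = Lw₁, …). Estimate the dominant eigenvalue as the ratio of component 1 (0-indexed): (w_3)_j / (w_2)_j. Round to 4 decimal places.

λ ≈ 6.9891

w1 = Lv₀ = (16, 26)
w2 = Lw1 = (110, 184)
w3 = Lw2 = (772, 1286)
Ratio at component: 1286 / 184 = 6.9891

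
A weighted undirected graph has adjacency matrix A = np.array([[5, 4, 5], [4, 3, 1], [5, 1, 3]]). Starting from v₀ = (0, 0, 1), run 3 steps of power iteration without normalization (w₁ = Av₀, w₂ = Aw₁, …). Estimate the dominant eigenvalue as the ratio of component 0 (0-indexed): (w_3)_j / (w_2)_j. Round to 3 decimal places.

w1 = Av₀ = (5, 1, 3)
w2 = Aw1 = (44, 26, 35)
w3 = Aw2 = (499, 289, 351)
Ratio at component: 499 / 44 = 11.341

λ ≈ 11.341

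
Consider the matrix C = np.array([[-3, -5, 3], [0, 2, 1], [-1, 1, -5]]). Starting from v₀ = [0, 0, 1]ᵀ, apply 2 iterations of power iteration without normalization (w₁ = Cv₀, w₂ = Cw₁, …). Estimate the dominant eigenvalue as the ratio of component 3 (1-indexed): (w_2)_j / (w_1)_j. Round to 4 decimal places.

w1 = Cv₀ = ((-3)·0 + (-5)·0 + 3·1; 0·0 + 2·0 + 1·1; (-1)·0 + 1·0 + (-5)·1) = (3, 1, -5)
w2 = Cw1 = ((-3)·3 + (-5)·1 + 3·(-5); 0·3 + 2·1 + 1·(-5); (-1)·3 + 1·1 + (-5)·(-5)) = (-29, -3, 23)
Ratio at component: 23 / -5 = -4.6000

-4.6000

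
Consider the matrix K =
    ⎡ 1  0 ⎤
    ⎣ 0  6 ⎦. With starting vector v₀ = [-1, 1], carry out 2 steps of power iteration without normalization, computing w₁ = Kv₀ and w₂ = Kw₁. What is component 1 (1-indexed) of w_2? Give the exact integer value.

w1 = Kv₀ = (1·(-1) + 0·1; 0·(-1) + 6·1) = (-1, 6)
w2 = Kw1 = (1·(-1) + 0·6; 0·(-1) + 6·6) = (-1, 36)
The requested component of w2 is -1.

-1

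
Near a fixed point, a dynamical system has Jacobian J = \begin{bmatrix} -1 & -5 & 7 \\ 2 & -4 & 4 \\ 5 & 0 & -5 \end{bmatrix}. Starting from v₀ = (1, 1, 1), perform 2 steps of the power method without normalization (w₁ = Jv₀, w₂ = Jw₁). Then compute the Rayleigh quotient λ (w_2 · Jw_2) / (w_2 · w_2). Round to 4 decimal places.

λ ≈ -7.5165

w1 = Jv₀ = ((-1)·1 + (-5)·1 + 7·1; 2·1 + (-4)·1 + 4·1; 5·1 + 0·1 + (-5)·1) = (1, 2, 0)
w2 = Jw1 = ((-1)·1 + (-5)·2 + 7·0; 2·1 + (-4)·2 + 4·0; 5·1 + 0·2 + (-5)·0) = (-11, -6, 5)
Jw2 = (76, 22, -80)
w2·Jw2 = (-11)·76 + (-6)·22 + 5·(-80) = -1368; w2·w2 = (-11)·(-11) + (-6)·(-6) + 5·5 = 182
λ ≈ -1368/182 = -7.5165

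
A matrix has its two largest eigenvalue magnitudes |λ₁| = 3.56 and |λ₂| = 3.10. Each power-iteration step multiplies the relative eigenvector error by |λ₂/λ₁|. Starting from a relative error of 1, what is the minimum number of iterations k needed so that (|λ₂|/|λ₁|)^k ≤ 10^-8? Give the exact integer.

|λ₂/λ₁| = 3.10/3.56 = 0.87079
Need k ≥ ln(10^-8) / ln(0.87079) = -18.4207 / -0.1384 ≈ 133.137
Smallest integer k satisfying the bound: 134

134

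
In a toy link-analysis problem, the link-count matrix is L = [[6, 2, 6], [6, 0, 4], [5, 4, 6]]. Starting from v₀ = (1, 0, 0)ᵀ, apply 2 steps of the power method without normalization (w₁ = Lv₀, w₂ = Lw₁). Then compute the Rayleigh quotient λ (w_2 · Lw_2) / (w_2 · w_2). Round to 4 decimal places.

w1 = Lv₀ = (6, 6, 5)
w2 = Lw1 = (78, 56, 84)
Lw2 = (1084, 804, 1118)
w2·Lw2 = 78·1084 + 56·804 + 84·1118 = 223488; w2·w2 = 78·78 + 56·56 + 84·84 = 16276
λ ≈ 223488/16276 = 13.7311

13.7311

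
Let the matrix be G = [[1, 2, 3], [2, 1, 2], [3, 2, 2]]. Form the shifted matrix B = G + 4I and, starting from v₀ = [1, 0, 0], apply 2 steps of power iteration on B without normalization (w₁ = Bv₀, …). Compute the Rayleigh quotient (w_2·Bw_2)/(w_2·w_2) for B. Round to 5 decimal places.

μ ≈ 10.04586

B = G + 4I has rows (5, 2, 3); (2, 5, 2); (3, 2, 6)
w1 = Bv₀ = (5, 2, 3)
w2 = Bw1 = (38, 26, 37)
Bw2 = (353, 280, 388)
w2·Bw2 = 35050; w2·w2 = 3489; μ ≈ 35050/3489 = 10.04586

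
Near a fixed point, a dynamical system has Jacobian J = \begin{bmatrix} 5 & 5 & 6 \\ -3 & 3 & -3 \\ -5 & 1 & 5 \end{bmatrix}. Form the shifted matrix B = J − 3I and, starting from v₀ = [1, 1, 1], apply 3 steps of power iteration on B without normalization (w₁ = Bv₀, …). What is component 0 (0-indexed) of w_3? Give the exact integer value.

B = J − 3I has rows (2, 5, 6); (-3, 0, -3); (-5, 1, 2)
w1 = Bv₀ = (2·1 + 5·1 + 6·1; (-3)·1 + 0·1 + (-3)·1; (-5)·1 + 1·1 + 2·1) = (13, -6, -2)
w2 = Bw1 = (2·13 + 5·(-6) + 6·(-2); (-3)·13 + 0·(-6) + (-3)·(-2); (-5)·13 + 1·(-6) + 2·(-2)) = (-16, -33, -75)
w3 = Bw2 = (-647, 273, -103)
Requested component of w3: -647

-647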